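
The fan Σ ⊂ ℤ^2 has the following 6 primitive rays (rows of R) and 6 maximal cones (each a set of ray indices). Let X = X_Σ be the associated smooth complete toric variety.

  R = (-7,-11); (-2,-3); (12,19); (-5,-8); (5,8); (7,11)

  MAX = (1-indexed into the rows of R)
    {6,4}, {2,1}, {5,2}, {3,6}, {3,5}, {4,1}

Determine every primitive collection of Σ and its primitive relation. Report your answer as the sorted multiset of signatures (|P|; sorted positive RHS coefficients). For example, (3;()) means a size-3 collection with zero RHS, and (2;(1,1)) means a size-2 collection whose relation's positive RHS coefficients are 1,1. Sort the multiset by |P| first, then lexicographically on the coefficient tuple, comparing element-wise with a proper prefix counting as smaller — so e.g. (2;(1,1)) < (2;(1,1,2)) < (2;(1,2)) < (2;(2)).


Σ has 9 primitive collections:

  P={1,6}:  v_{1} + v_{6} = 0  →  sig = (2;())
  P={4,5}:  v_{4} + v_{5} = 0  →  sig = (2;())
  P={1,3}:  v_{1} + v_{3} = v_{5}  →  sig = (2;(1))
  P={1,5}:  v_{1} + v_{5} = v_{2}  →  sig = (2;(1))
  P={2,4}:  v_{2} + v_{4} = v_{1}  →  sig = (2;(1))
  P={2,6}:  v_{2} + v_{6} = v_{5}  →  sig = (2;(1))
  P={3,4}:  v_{3} + v_{4} = v_{6}  →  sig = (2;(1))
  P={5,6}:  v_{5} + v_{6} = v_{3}  →  sig = (2;(1))
  P={2,3}:  v_{2} + v_{3} = 2·v_{5}  →  sig = (2;(2))

Sorted signature multiset PRS(X):
    |P|=2: 9 collections, coeffs (), (), (1), (1), (1), (1), (1), (1), (2)


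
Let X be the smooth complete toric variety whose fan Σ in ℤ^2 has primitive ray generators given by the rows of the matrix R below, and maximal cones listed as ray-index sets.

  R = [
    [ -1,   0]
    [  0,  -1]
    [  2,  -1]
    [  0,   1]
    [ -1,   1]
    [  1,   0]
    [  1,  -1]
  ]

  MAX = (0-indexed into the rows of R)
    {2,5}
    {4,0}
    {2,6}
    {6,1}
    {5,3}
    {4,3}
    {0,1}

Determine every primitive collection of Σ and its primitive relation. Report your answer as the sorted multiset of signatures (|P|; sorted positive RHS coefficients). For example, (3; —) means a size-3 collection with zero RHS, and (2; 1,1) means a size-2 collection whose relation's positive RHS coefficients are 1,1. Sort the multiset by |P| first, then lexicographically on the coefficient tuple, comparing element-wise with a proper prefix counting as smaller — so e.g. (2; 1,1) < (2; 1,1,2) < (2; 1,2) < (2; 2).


Primitive collections (14):

  • {0,5}:  v_{0} + v_{5} = 0  →  sig = (2; —)
  • {1,3}:  v_{1} + v_{3} = 0  →  sig = (2; —)
  • {4,6}:  v_{4} + v_{6} = 0  →  sig = (2; —)
  • {0,2}:  v_{0} + v_{2} = v_{6}  →  sig = (2; 1)
  • {0,3}:  v_{0} + v_{3} = v_{4}  →  sig = (2; 1)
  • {0,6}:  v_{0} + v_{6} = v_{1}  →  sig = (2; 1)
  • {1,4}:  v_{1} + v_{4} = v_{0}  →  sig = (2; 1)
  • {1,5}:  v_{1} + v_{5} = v_{6}  →  sig = (2; 1)
  • {2,4}:  v_{2} + v_{4} = v_{5}  →  sig = (2; 1)
  • {3,6}:  v_{3} + v_{6} = v_{5}  →  sig = (2; 1)
  • {4,5}:  v_{4} + v_{5} = v_{3}  →  sig = (2; 1)
  • {5,6}:  v_{5} + v_{6} = v_{2}  →  sig = (2; 1)
  • {1,2}:  v_{1} + v_{2} = 2·v_{6}  →  sig = (2; 2)
  • {2,3}:  v_{2} + v_{3} = 2·v_{5}  →  sig = (2; 2)

so the primitive-relation signature multiset is
[(2; —), (2; —), (2; —), (2; 1), (2; 1), (2; 1), (2; 1), (2; 1), (2; 1), (2; 1), (2; 1), (2; 1), (2; 2), (2; 2)]


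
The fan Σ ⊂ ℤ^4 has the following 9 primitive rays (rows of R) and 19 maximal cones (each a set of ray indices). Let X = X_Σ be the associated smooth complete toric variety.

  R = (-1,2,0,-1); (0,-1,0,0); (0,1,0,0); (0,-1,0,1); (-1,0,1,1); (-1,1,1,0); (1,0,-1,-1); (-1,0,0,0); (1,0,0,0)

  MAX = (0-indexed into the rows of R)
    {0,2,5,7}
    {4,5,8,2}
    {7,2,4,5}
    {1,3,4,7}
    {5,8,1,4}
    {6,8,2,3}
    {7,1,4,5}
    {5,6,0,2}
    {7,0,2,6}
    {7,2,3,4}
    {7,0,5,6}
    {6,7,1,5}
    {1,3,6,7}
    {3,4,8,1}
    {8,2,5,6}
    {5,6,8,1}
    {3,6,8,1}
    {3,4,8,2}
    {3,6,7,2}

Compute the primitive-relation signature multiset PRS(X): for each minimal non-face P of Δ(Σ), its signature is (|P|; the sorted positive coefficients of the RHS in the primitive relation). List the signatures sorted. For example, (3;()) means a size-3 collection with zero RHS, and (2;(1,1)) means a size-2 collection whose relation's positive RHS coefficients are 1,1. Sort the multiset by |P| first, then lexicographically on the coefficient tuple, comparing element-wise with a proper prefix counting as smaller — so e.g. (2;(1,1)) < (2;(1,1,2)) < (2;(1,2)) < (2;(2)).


Minimal non-faces — 9 found among 9 rays, 19 max cones:

  {1,2}:  v_{1} + v_{2} = 0  ⇒ sig = (2;())
  {4,6}:  v_{4} + v_{6} = 0  ⇒ sig = (2;())
  {7,8}:  v_{7} + v_{8} = 0  ⇒ sig = (2;())
  {3,5}:  v_{3} + v_{5} = v_{4}  ⇒ sig = (2;(1))
  {0,3}:  v_{0} + v_{3} = v_{2} + v_{7}  ⇒ sig = (2;(1,1))
  {0,1}:  v_{0} + v_{1} = v_{5} + v_{6} + v_{7}  ⇒ sig = (2;(1,1,1))
  {0,4}:  v_{0} + v_{4} = v_{2} + v_{5} + v_{7}  ⇒ sig = (2;(1,1,1))
  {0,8}:  v_{0} + v_{8} = v_{2} + v_{5} + v_{6}  ⇒ sig = (2;(1,1,1))
  {2,5,6,7}:  v_{2} + v_{5} + v_{6} + v_{7} = v_{0}  ⇒ sig = (4;(1))

Signatures (|P|; sorted positive RHS coefficients), sorted:
    |P|=2: 8 collections, coeffs (), (), (), (1), (1,1), (1,1,1), (1,1,1), (1,1,1)
    |P|=4: 1 collection, coeffs (1)


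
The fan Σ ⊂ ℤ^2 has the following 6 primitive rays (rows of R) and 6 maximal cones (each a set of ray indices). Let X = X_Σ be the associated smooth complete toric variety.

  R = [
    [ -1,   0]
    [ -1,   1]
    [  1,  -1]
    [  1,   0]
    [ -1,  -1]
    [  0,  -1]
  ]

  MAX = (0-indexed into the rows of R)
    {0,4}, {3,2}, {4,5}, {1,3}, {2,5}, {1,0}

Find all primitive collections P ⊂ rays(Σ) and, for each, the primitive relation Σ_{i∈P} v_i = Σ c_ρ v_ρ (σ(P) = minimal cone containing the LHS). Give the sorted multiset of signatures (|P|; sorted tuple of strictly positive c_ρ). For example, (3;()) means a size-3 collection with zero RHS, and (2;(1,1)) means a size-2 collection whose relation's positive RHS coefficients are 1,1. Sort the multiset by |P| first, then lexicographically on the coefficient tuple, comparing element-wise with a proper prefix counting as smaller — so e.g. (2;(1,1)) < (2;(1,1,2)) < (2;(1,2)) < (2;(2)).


9 collections generate NE(X_Σ); each relation:

  P={0,3}:  v_{0} + v_{3} = 0  so sig = (2;())
  P={1,2}:  v_{1} + v_{2} = 0  so sig = (2;())
  P={0,2}:  v_{0} + v_{2} = v_{5}  so sig = (2;(1))
  P={0,5}:  v_{0} + v_{5} = v_{4}  so sig = (2;(1))
  P={1,5}:  v_{1} + v_{5} = v_{0}  so sig = (2;(1))
  P={3,4}:  v_{3} + v_{4} = v_{5}  so sig = (2;(1))
  P={3,5}:  v_{3} + v_{5} = v_{2}  so sig = (2;(1))
  P={1,4}:  v_{1} + v_{4} = 2·v_{0}  so sig = (2;(2))
  P={2,4}:  v_{2} + v_{4} = 2·v_{5}  so sig = (2;(2))

Hence PRS(X_Σ) =
    (2;())
    (2;())
    (2;(1))
    (2;(1))
    (2;(1))
    (2;(1))
    (2;(1))
    (2;(2))
    (2;(2))


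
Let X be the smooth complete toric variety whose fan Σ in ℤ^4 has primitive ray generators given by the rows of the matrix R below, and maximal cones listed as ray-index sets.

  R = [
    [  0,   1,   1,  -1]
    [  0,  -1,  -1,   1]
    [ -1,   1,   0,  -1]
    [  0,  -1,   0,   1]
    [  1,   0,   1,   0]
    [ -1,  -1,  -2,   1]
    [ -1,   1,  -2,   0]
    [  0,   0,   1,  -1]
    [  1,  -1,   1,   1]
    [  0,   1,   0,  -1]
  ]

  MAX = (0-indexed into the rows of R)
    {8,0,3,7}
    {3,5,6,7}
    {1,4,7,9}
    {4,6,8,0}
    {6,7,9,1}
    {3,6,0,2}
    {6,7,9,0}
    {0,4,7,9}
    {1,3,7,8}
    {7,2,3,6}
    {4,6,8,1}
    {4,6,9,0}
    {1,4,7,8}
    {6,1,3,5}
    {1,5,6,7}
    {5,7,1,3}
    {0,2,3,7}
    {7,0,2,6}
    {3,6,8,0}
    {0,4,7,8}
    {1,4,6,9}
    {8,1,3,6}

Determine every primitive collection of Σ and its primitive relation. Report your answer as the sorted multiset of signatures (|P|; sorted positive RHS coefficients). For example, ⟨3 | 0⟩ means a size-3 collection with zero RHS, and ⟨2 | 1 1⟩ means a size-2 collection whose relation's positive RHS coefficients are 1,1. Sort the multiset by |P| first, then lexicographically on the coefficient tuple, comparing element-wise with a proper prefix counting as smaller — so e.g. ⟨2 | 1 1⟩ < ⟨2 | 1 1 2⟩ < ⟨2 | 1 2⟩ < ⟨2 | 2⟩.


Σ has 17 primitive collections:

  P = {0,1}:  v_{0} + v_{1} = 0 — sig = ⟨2 | 0⟩
  P = {3,9}:  v_{3} + v_{9} = 0 — sig = ⟨2 | 0⟩
  P = {2,4}:  v_{2} + v_{4} = v_{0} — sig = ⟨2 | 1⟩
  P = {3,4}:  v_{3} + v_{4} = v_{8} — sig = ⟨2 | 1⟩
  P = {4,5}:  v_{4} + v_{5} = v_{1} — sig = ⟨2 | 1⟩
  P = {8,9}:  v_{8} + v_{9} = v_{4} — sig = ⟨2 | 1⟩
  P = {2,8}:  v_{2} + v_{8} = v_{0} + v_{3} — sig = ⟨2 | 1 1⟩
  P = {5,8}:  v_{5} + v_{8} = v_{1} + v_{3} — sig = ⟨2 | 1 1⟩
  P = {0,5}:  v_{0} + v_{5} = v_{3} + v_{6} + v_{7} — sig = ⟨2 | 1 1 1⟩
  P = {1,2}:  v_{1} + v_{2} = v_{3} + v_{6} + v_{7} — sig = ⟨2 | 1 1 1⟩
  P = {2,9}:  v_{2} + v_{9} = v_{0} + v_{6} + v_{7} — sig = ⟨2 | 1 1 1⟩
  P = {5,9}:  v_{5} + v_{9} = v_{1} + v_{6} + v_{7} — sig = ⟨2 | 1 1 1⟩
  P = {2,5}:  v_{2} + v_{5} = 2·v_{3} + 2·v_{6} + 2·v_{7} — sig = ⟨2 | 2 2 2⟩
  P = {6,7,8}:  v_{6} + v_{7} + v_{8} = 0 — sig = ⟨3 | 0⟩
  P = {4,6,7}:  v_{4} + v_{6} + v_{7} = v_{9} — sig = ⟨3 | 1⟩
  P = {0,3,6,7}:  v_{0} + v_{3} + v_{6} + v_{7} = v_{2} — sig = ⟨4 | 1⟩
  P = {1,3,6,7}:  v_{1} + v_{3} + v_{6} + v_{7} = v_{5} — sig = ⟨4 | 1⟩

Signatures (|P|; sorted positive RHS coefficients), sorted:
[⟨2 | 0⟩, ⟨2 | 0⟩, ⟨2 | 1⟩, ⟨2 | 1⟩, ⟨2 | 1⟩, ⟨2 | 1⟩, ⟨2 | 1 1⟩, ⟨2 | 1 1⟩, ⟨2 | 1 1 1⟩, ⟨2 | 1 1 1⟩, ⟨2 | 1 1 1⟩, ⟨2 | 1 1 1⟩, ⟨2 | 2 2 2⟩, ⟨3 | 0⟩, ⟨3 | 1⟩, ⟨4 | 1⟩, ⟨4 | 1⟩]


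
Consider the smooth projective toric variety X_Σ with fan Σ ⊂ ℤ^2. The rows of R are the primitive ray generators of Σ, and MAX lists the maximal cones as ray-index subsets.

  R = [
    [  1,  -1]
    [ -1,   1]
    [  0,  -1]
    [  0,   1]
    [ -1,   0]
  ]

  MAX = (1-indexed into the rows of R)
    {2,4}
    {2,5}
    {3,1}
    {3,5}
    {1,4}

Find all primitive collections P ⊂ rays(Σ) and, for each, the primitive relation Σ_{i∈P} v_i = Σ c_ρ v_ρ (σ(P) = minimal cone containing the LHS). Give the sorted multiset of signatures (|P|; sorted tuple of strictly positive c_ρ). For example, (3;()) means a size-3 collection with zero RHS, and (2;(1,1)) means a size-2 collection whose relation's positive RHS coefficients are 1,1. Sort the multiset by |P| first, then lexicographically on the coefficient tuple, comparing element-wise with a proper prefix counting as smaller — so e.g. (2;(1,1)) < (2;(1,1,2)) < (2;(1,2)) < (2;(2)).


|primitive collections| = 5. Relations:

  • {1,2}:  v_{1} + v_{2} = 0  →  sig = (2;())
  • {3,4}:  v_{3} + v_{4} = 0  →  sig = (2;())
  • {1,5}:  v_{1} + v_{5} = v_{3}  →  sig = (2;(1))
  • {2,3}:  v_{2} + v_{3} = v_{5}  →  sig = (2;(1))
  • {4,5}:  v_{4} + v_{5} = v_{2}  →  sig = (2;(1))

Signatures (|P|; sorted positive RHS coefficients), sorted:
    |P|=2: 5 collections, coeffs (), (), (1), (1), (1)


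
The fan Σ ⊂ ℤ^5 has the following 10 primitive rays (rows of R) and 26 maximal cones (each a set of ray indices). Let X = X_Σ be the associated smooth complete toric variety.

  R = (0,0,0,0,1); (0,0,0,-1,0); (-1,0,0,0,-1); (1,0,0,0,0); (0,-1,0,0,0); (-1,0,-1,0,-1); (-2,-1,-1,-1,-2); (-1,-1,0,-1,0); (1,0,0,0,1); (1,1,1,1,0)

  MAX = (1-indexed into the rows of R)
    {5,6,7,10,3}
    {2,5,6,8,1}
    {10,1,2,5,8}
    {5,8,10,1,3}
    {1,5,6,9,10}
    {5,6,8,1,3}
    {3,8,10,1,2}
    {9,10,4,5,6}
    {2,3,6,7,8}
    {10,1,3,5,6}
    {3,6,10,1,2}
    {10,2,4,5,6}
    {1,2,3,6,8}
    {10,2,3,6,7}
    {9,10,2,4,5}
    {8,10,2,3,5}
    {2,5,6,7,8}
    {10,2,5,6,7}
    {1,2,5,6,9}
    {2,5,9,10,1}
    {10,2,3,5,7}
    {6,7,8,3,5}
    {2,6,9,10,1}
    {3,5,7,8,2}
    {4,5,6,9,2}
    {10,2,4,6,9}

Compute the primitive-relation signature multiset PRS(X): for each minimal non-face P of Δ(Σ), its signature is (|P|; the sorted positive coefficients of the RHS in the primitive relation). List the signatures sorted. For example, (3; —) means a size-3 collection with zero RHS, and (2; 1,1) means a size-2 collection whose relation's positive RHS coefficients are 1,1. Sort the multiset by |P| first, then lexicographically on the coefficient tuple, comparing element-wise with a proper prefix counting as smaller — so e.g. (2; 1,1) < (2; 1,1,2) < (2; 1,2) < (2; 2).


Δ(Σ) — 10 vertices, 14 min non-faces:

  P = {3,9}:  v_{3} + v_{9} = 0  ⟹  sig = (2; —)
  P = {1,4}:  v_{1} + v_{4} = v_{9}  ⟹  sig = (2; 1)
  P = {1,7}:  v_{1} + v_{7} = v_{6} + v_{8}  ⟹  sig = (2; 1,1)
  P = {4,8}:  v_{4} + v_{8} = v_{2} + v_{5}  ⟹  sig = (2; 1,1)
  P = {7,9}:  v_{7} + v_{9} = v_{2} + v_{5} + v_{6}  ⟹  sig = (2; 1,1,1)
  P = {8,9}:  v_{8} + v_{9} = v_{1} + v_{2} + v_{5}  ⟹  sig = (2; 1,1,1)
  P = {3,4}:  v_{3} + v_{4} = v_{2} + v_{5} + v_{6} + v_{10}  ⟹  sig = (2; 1,1,1,1)
  P = {4,7}:  v_{4} + v_{7} = 2·v_{2} + 2·v_{5} + 2·v_{6} + v_{10}  ⟹  sig = (2; 1,2,2,2)
  P = {6,8,10}:  v_{6} + v_{8} + v_{10} = v_{3}  ⟹  sig = (3; 1)
  P = {7,8,10}:  v_{7} + v_{8} + v_{10} = v_{2} + 2·v_{3} + v_{5}  ⟹  sig = (3; 1,1,2)
  P = {1,2,3,5}:  v_{1} + v_{2} + v_{3} + v_{5} = v_{8}  ⟹  sig = (4; 1)
  P = {2,3,5,6}:  v_{2} + v_{3} + v_{5} + v_{6} = v_{7}  ⟹  sig = (4; 1)
  P = {1,2,5,6,10}:  v_{1} + v_{2} + v_{5} + v_{6} + v_{10} = 0  ⟹  sig = (5; —)
  P = {2,5,6,9,10}:  v_{2} + v_{5} + v_{6} + v_{9} + v_{10} = v_{4}  ⟹  sig = (5; 1)

Sorted signature multiset PRS(X):
[(2; —), (2; 1), (2; 1,1), (2; 1,1), (2; 1,1,1), (2; 1,1,1), (2; 1,1,1,1), (2; 1,2,2,2), (3; 1), (3; 1,1,2), (4; 1), (4; 1), (5; —), (5; 1)]


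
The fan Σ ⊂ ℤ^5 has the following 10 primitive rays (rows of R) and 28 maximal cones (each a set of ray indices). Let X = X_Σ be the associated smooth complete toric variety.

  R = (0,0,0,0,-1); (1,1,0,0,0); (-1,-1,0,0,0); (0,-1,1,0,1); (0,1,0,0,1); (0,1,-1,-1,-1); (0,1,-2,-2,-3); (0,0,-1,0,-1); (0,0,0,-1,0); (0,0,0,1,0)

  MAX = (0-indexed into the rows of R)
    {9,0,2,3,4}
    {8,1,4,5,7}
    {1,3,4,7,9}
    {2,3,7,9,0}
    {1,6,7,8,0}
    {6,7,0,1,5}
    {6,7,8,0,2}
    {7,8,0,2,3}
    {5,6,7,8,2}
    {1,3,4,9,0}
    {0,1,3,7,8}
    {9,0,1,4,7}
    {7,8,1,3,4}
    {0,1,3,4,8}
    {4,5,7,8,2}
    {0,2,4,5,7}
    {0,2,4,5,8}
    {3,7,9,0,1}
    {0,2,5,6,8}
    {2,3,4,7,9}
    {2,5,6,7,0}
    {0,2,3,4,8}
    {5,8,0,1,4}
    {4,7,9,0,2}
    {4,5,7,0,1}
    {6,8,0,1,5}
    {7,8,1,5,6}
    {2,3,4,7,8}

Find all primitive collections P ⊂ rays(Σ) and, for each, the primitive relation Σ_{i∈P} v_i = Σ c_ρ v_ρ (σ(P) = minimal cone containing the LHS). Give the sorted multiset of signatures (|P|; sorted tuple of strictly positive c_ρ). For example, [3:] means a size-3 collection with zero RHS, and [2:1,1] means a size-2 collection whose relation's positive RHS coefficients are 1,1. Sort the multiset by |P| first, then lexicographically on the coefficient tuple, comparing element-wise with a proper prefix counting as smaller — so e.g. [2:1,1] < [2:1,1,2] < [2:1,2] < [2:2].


10 collections generate NE(X_Σ); each relation:

  P = {1,2}:  v_{1} + v_{2} = 0  →  sig = [2:]
  P = {8,9}:  v_{8} + v_{9} = 0  →  sig = [2:]
  P = {3,5}:  v_{3} + v_{5} = v_{8}  →  sig = [2:1]
  P = {5,9}:  v_{5} + v_{9} = v_{0} + v_{4} + v_{7}  →  sig = [2:1,1,1]
  P = {6,9}:  v_{6} + v_{9} = v_{0} + v_{5} + v_{7}  →  sig = [2:1,1,1]
  P = {3,6}:  v_{3} + v_{6} = v_{0} + v_{7} + 2·v_{8}  →  sig = [2:1,1,2]
  P = {4,6}:  v_{4} + v_{6} = 2·v_{5}  →  sig = [2:2]
  P = {0,3,4,7}:  v_{0} + v_{3} + v_{4} + v_{7} = 0  →  sig = [4:]
  P = {0,4,7,8}:  v_{0} + v_{4} + v_{7} + v_{8} = v_{5}  →  sig = [4:1]
  P = {0,5,7,8}:  v_{0} + v_{5} + v_{7} + v_{8} = v_{6}  →  sig = [4:1]

Sorted signature multiset PRS(X):
{ [2:] ×2,  [2:1],  [2:1,1,1] ×2,  [2:1,1,2],  [2:2],  [4:],  [4:1] ×2 }


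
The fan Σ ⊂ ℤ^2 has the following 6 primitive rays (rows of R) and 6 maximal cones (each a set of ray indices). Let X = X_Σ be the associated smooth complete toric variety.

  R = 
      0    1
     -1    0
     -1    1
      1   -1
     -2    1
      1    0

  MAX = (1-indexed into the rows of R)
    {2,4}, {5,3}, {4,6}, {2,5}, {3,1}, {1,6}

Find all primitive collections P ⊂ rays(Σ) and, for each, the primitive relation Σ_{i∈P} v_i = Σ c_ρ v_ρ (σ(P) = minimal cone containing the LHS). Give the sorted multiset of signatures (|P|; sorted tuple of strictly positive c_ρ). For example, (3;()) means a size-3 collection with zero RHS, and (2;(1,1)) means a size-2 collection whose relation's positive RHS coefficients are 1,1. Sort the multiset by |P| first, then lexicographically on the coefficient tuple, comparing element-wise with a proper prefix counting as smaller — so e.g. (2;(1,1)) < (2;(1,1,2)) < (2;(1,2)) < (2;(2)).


Primitive collections (9):

  {2,6}:  v_{2} + v_{6} = 0 — sig = (2;())
  {3,4}:  v_{3} + v_{4} = 0 — sig = (2;())
  {1,2}:  v_{1} + v_{2} = v_{3} — sig = (2;(1))
  {1,4}:  v_{1} + v_{4} = v_{6} — sig = (2;(1))
  {2,3}:  v_{2} + v_{3} = v_{5} — sig = (2;(1))
  {3,6}:  v_{3} + v_{6} = v_{1} — sig = (2;(1))
  {4,5}:  v_{4} + v_{5} = v_{2} — sig = (2;(1))
  {5,6}:  v_{5} + v_{6} = v_{3} — sig = (2;(1))
  {1,5}:  v_{1} + v_{5} = 2·v_{3} — sig = (2;(2))

Sorted signature multiset PRS(X):
    |P|=2: 9 collections, coeffs (), (), (1), (1), (1), (1), (1), (1), (2)


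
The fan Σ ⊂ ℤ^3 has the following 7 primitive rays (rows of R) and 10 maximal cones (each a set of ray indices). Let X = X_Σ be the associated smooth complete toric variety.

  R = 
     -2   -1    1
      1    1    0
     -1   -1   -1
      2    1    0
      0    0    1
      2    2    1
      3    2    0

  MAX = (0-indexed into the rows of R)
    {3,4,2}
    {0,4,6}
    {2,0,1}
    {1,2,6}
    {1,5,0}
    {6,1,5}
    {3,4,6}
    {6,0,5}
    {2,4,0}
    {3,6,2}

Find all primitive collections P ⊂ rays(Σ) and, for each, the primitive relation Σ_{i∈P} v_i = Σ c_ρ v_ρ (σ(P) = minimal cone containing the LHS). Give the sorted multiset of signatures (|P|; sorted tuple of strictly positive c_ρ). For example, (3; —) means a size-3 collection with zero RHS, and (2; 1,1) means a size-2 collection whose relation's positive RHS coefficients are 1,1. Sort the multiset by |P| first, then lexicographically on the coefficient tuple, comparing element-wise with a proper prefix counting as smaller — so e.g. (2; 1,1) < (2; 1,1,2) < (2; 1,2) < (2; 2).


9 minimal non-faces of Δ(Σ) (on 7 rays):

  • {0,3}:  v_{0} + v_{3} = v_{4}  →  sig = (2; 1)
  • {1,3}:  v_{1} + v_{3} = v_{6}  →  sig = (2; 1)
  • {2,5}:  v_{2} + v_{5} = v_{1}  →  sig = (2; 1)
  • {1,4}:  v_{1} + v_{4} = v_{0} + v_{6}  →  sig = (2; 1,1)
  • {3,5}:  v_{3} + v_{5} = v_{0} + 2·v_{6}  →  sig = (2; 1,2)
  • {4,5}:  v_{4} + v_{5} = 2·v_{0} + 2·v_{6}  →  sig = (2; 2,2)
  • {0,2,6}:  v_{0} + v_{2} + v_{6} = 0  →  sig = (3; —)
  • {0,1,6}:  v_{0} + v_{1} + v_{6} = v_{5}  →  sig = (3; 1)
  • {2,4,6}:  v_{2} + v_{4} + v_{6} = v_{3}  →  sig = (3; 1)

Hence PRS(X_Σ) =
{ (2; 1) ×3,  (2; 1,1),  (2; 1,2),  (2; 2,2),  (3; —),  (3; 1) ×2 }


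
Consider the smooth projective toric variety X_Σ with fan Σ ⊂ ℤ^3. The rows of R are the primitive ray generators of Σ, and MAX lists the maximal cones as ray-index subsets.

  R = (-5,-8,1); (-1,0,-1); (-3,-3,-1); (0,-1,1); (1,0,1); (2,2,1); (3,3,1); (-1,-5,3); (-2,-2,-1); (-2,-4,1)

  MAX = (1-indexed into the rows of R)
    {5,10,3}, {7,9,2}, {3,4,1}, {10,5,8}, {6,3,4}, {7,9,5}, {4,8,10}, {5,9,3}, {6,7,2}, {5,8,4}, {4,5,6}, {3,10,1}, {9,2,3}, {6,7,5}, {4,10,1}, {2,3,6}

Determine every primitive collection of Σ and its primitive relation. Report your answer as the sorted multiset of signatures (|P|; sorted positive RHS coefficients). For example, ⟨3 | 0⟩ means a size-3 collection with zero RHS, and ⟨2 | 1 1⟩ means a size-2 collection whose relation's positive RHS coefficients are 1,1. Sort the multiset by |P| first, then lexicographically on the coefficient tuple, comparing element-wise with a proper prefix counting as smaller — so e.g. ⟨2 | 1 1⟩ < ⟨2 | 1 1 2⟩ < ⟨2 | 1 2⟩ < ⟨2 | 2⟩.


|primitive collections| = 25. Relations:

  {2,5}:  v_{2} + v_{5} = 0  so sig = ⟨2 | 0⟩
  {3,7}:  v_{3} + v_{7} = 0  so sig = ⟨2 | 0⟩
  {6,9}:  v_{6} + v_{9} = 0  so sig = ⟨2 | 0⟩
  {1,7}:  v_{1} + v_{7} = v_{4} + v_{10}  so sig = ⟨2 | 1 1⟩
  {2,4}:  v_{2} + v_{4} = v_{3} + v_{6}  so sig = ⟨2 | 1 1⟩
  {2,8}:  v_{2} + v_{8} = v_{4} + v_{10}  so sig = ⟨2 | 1 1⟩
  {2,10}:  v_{2} + v_{10} = v_{3} + v_{4}  so sig = ⟨2 | 1 1⟩
  {4,7}:  v_{4} + v_{7} = v_{5} + v_{6}  so sig = ⟨2 | 1 1⟩
  {4,9}:  v_{4} + v_{9} = v_{3} + v_{5}  so sig = ⟨2 | 1 1⟩
  {7,10}:  v_{7} + v_{10} = v_{4} + v_{5}  so sig = ⟨2 | 1 1⟩
  {1,9}:  v_{1} + v_{9} = 2·v_{3} + v_{5} + v_{10}  so sig = ⟨2 | 1 1 2⟩
  {8,9}:  v_{8} + v_{9} = v_{3} + 2·v_{5} + v_{10}  so sig = ⟨2 | 1 1 2⟩
  {1,6}:  v_{1} + v_{6} = v_{3} + 3·v_{4}  so sig = ⟨2 | 1 3⟩
  {1,8}:  v_{1} + v_{8} = v_{4} + 3·v_{10}  so sig = ⟨2 | 1 3⟩
  {6,8}:  v_{6} + v_{8} = 3·v_{4} + v_{5}  so sig = ⟨2 | 1 3⟩
  {1,5}:  v_{1} + v_{5} = 2·v_{10}  so sig = ⟨2 | 2⟩
  {3,8}:  v_{3} + v_{8} = 2·v_{10}  so sig = ⟨2 | 2⟩
  {6,10}:  v_{6} + v_{10} = 2·v_{4}  so sig = ⟨2 | 2⟩
  {1,2}:  v_{1} + v_{2} = 2·v_{3} + 2·v_{4}  so sig = ⟨2 | 2 2⟩
  {7,8}:  v_{7} + v_{8} = 2·v_{4} + 2·v_{5}  so sig = ⟨2 | 2 2⟩
  {9,10}:  v_{9} + v_{10} = 2·v_{3} + 2·v_{5}  so sig = ⟨2 | 2 2⟩
  {3,4,5}:  v_{3} + v_{4} + v_{5} = v_{10}  so sig = ⟨3 | 1⟩
  {3,4,10}:  v_{3} + v_{4} + v_{10} = v_{1}  so sig = ⟨3 | 1⟩
  {3,5,6}:  v_{3} + v_{5} + v_{6} = v_{4}  so sig = ⟨3 | 1⟩
  {4,5,10}:  v_{4} + v_{5} + v_{10} = v_{8}  so sig = ⟨3 | 1⟩

Sorted signature multiset PRS(X):
[⟨2 | 0⟩, ⟨2 | 0⟩, ⟨2 | 0⟩, ⟨2 | 1 1⟩, ⟨2 | 1 1⟩, ⟨2 | 1 1⟩, ⟨2 | 1 1⟩, ⟨2 | 1 1⟩, ⟨2 | 1 1⟩, ⟨2 | 1 1⟩, ⟨2 | 1 1 2⟩, ⟨2 | 1 1 2⟩, ⟨2 | 1 3⟩, ⟨2 | 1 3⟩, ⟨2 | 1 3⟩, ⟨2 | 2⟩, ⟨2 | 2⟩, ⟨2 | 2⟩, ⟨2 | 2 2⟩, ⟨2 | 2 2⟩, ⟨2 | 2 2⟩, ⟨3 | 1⟩, ⟨3 | 1⟩, ⟨3 | 1⟩, ⟨3 | 1⟩]


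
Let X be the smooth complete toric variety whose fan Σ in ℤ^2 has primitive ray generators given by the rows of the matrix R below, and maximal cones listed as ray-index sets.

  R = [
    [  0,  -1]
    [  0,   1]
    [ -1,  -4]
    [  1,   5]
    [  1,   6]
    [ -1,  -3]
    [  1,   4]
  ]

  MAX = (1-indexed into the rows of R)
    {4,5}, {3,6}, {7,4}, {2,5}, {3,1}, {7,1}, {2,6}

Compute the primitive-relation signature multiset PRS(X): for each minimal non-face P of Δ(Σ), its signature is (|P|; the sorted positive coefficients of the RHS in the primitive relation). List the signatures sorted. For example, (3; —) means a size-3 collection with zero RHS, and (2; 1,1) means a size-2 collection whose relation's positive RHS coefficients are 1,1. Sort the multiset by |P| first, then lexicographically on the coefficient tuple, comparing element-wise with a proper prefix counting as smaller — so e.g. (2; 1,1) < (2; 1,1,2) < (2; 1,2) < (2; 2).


14 minimal non-faces of Δ(Σ) (on 7 rays):

  {1,2}:  v_{1} + v_{2} = 0  ⇒ sig = (2; —)
  {3,7}:  v_{3} + v_{7} = 0  ⇒ sig = (2; —)
  {1,4}:  v_{1} + v_{4} = v_{7}  ⇒ sig = (2; 1)
  {1,5}:  v_{1} + v_{5} = v_{4}  ⇒ sig = (2; 1)
  {1,6}:  v_{1} + v_{6} = v_{3}  ⇒ sig = (2; 1)
  {2,3}:  v_{2} + v_{3} = v_{6}  ⇒ sig = (2; 1)
  {2,4}:  v_{2} + v_{4} = v_{5}  ⇒ sig = (2; 1)
  {2,7}:  v_{2} + v_{7} = v_{4}  ⇒ sig = (2; 1)
  {3,4}:  v_{3} + v_{4} = v_{2}  ⇒ sig = (2; 1)
  {6,7}:  v_{6} + v_{7} = v_{2}  ⇒ sig = (2; 1)
  {3,5}:  v_{3} + v_{5} = 2·v_{2}  ⇒ sig = (2; 2)
  {4,6}:  v_{4} + v_{6} = 2·v_{2}  ⇒ sig = (2; 2)
  {5,7}:  v_{5} + v_{7} = 2·v_{4}  ⇒ sig = (2; 2)
  {5,6}:  v_{5} + v_{6} = 3·v_{2}  ⇒ sig = (2; 3)

Sorted signature multiset PRS(X):
{ (2; —) ×2,  (2; 1) ×8,  (2; 2) ×3,  (2; 3) }


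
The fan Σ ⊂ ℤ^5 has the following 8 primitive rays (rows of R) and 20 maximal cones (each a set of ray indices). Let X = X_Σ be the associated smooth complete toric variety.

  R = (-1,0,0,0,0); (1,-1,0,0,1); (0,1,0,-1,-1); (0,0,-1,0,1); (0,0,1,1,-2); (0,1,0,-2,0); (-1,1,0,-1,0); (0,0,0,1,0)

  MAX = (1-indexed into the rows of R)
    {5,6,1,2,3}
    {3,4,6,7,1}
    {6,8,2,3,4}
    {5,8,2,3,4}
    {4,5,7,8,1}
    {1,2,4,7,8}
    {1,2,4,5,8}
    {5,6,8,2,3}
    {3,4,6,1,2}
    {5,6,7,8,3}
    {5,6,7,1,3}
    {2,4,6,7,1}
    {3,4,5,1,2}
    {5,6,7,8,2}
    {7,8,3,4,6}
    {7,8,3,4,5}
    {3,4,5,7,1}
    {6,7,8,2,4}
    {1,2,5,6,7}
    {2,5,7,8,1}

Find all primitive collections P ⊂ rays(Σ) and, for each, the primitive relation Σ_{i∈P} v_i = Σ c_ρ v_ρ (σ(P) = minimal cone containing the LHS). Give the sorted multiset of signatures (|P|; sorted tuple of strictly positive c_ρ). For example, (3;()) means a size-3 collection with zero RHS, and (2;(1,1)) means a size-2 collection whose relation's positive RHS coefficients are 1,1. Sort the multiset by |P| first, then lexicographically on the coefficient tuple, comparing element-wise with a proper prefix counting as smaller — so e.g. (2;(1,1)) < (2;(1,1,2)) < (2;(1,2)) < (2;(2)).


5 minimal non-faces of Δ(Σ) (on 8 rays):

  • {1,6,8}:  v_{1} + v_{6} + v_{8} = v_{7}  →  sig = (3;(1))
  • {2,3,7}:  v_{2} + v_{3} + v_{7} = v_{6}  →  sig = (3;(1))
  • {4,5,6}:  v_{4} + v_{5} + v_{6} = v_{3}  →  sig = (3;(1))
  • {1,3,8}:  v_{1} + v_{3} + v_{8} = v_{4} + v_{5} + v_{7}  →  sig = (3;(1,1,1))
  • {2,4,5,7}:  v_{2} + v_{4} + v_{5} + v_{7} = 0  →  sig = (4;())

so the primitive-relation signature multiset is
    |P|=3: 4 collections, coeffs (1), (1), (1), (1,1,1)
    |P|=4: 1 collection, coeffs ()


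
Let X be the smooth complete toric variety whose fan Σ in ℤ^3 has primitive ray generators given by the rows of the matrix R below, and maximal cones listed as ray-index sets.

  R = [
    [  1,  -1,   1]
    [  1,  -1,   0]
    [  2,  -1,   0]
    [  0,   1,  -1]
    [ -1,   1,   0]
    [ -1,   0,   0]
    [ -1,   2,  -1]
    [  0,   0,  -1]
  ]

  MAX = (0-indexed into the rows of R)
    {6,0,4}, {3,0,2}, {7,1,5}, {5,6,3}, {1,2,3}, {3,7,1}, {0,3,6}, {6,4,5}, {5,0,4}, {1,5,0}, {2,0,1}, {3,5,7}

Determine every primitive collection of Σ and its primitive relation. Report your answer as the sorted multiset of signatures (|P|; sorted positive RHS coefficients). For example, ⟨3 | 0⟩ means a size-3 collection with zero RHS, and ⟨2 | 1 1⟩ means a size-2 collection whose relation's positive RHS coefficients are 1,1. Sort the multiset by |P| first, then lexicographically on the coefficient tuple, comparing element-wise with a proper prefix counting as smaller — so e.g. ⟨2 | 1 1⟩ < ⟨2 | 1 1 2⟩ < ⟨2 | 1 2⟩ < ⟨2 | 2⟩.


14 collections generate NE(X_Σ); each relation:

  P={1,4}:  v_{1} + v_{4} = 0 ; sig = ⟨2 | 0⟩
  P={0,7}:  v_{0} + v_{7} = v_{1} ; sig = ⟨2 | 1⟩
  P={1,6}:  v_{1} + v_{6} = v_{3} ; sig = ⟨2 | 1⟩
  P={2,5}:  v_{2} + v_{5} = v_{1} ; sig = ⟨2 | 1⟩
  P={3,4}:  v_{3} + v_{4} = v_{6} ; sig = ⟨2 | 1⟩
  P={2,4}:  v_{2} + v_{4} = v_{0} + v_{3} ; sig = ⟨2 | 1 1⟩
  P={4,7}:  v_{4} + v_{7} = v_{3} + v_{5} ; sig = ⟨2 | 1 1⟩
  P={2,6}:  v_{2} + v_{6} = v_{0} + 2·v_{3} ; sig = ⟨2 | 1 2⟩
  P={2,7}:  v_{2} + v_{7} = 2·v_{1} + v_{3} ; sig = ⟨2 | 1 2⟩
  P={6,7}:  v_{6} + v_{7} = 2·v_{3} + v_{5} ; sig = ⟨2 | 1 2⟩
  P={0,3,5}:  v_{0} + v_{3} + v_{5} = 0 ; sig = ⟨3 | 0⟩
  P={0,1,3}:  v_{0} + v_{1} + v_{3} = v_{2} ; sig = ⟨3 | 1⟩
  P={0,5,6}:  v_{0} + v_{5} + v_{6} = v_{4} ; sig = ⟨3 | 1⟩
  P={1,3,5}:  v_{1} + v_{3} + v_{5} = v_{7} ; sig = ⟨3 | 1⟩

so the primitive-relation signature multiset is
[⟨2 | 0⟩, ⟨2 | 1⟩, ⟨2 | 1⟩, ⟨2 | 1⟩, ⟨2 | 1⟩, ⟨2 | 1 1⟩, ⟨2 | 1 1⟩, ⟨2 | 1 2⟩, ⟨2 | 1 2⟩, ⟨2 | 1 2⟩, ⟨3 | 0⟩, ⟨3 | 1⟩, ⟨3 | 1⟩, ⟨3 | 1⟩]


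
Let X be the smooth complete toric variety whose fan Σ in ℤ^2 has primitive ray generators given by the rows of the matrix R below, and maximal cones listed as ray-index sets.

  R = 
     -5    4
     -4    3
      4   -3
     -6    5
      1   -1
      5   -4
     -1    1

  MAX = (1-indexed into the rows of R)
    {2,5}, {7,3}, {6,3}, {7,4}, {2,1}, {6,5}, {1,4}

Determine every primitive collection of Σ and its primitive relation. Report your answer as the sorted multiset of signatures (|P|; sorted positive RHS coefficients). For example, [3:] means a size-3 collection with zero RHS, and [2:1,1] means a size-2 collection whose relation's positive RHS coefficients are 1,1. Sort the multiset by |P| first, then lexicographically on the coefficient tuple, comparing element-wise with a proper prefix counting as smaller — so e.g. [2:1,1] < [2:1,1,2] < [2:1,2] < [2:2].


Σ has 14 primitive collections:

  P = {1,6}:  v_{1} + v_{6} = 0 — sig = [2:]
  P = {2,3}:  v_{2} + v_{3} = 0 — sig = [2:]
  P = {5,7}:  v_{5} + v_{7} = 0 — sig = [2:]
  P = {1,3}:  v_{1} + v_{3} = v_{7} — sig = [2:1]
  P = {1,5}:  v_{1} + v_{5} = v_{2} — sig = [2:1]
  P = {1,7}:  v_{1} + v_{7} = v_{4} — sig = [2:1]
  P = {2,6}:  v_{2} + v_{6} = v_{5} — sig = [2:1]
  P = {2,7}:  v_{2} + v_{7} = v_{1} — sig = [2:1]
  P = {3,5}:  v_{3} + v_{5} = v_{6} — sig = [2:1]
  P = {4,5}:  v_{4} + v_{5} = v_{1} — sig = [2:1]
  P = {4,6}:  v_{4} + v_{6} = v_{7} — sig = [2:1]
  P = {6,7}:  v_{6} + v_{7} = v_{3} — sig = [2:1]
  P = {2,4}:  v_{2} + v_{4} = 2·v_{1} — sig = [2:2]
  P = {3,4}:  v_{3} + v_{4} = 2·v_{7} — sig = [2:2]

Hence PRS(X_Σ) =
[[2:], [2:], [2:], [2:1], [2:1], [2:1], [2:1], [2:1], [2:1], [2:1], [2:1], [2:1], [2:2], [2:2]]


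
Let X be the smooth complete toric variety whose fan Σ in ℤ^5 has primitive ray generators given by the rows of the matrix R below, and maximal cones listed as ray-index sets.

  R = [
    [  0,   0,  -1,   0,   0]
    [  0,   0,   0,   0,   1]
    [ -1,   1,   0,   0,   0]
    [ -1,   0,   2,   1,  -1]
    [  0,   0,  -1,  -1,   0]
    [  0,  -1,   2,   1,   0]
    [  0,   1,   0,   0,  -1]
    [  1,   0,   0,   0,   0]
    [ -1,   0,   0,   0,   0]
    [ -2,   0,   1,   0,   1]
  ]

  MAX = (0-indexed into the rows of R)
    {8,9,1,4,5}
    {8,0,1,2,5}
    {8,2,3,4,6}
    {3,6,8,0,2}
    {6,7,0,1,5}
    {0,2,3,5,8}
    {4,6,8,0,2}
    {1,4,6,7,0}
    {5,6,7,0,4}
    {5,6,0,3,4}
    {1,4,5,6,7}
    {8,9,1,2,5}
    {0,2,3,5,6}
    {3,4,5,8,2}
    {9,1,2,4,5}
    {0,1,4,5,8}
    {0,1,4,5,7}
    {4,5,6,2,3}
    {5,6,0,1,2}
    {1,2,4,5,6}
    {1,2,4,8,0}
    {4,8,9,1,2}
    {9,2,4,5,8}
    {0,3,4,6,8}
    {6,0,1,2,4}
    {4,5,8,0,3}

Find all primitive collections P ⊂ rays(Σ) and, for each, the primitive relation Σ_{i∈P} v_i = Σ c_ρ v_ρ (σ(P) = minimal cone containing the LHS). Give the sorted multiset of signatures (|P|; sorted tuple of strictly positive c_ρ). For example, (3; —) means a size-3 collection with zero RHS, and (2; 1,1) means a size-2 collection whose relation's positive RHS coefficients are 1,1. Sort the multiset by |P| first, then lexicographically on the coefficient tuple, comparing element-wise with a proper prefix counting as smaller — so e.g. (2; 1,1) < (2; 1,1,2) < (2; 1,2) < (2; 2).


Minimal non-faces — 14 found among 10 rays, 26 max cones:

  {7,8}:  v_{7} + v_{8} = 0 ; sig = (2; —)
  {1,3}:  v_{1} + v_{3} = v_{2} + v_{5} ; sig = (2; 1,1)
  {2,7}:  v_{2} + v_{7} = v_{1} + v_{6} ; sig = (2; 1,1)
  {3,7}:  v_{3} + v_{7} = v_{5} + v_{6} ; sig = (2; 1,1)
  {7,9}:  v_{7} + v_{9} = v_{1} + v_{2} + v_{4} + v_{5} ; sig = (2; 1,1,1,1)
  {6,9}:  v_{6} + v_{9} = 2·v_{2} + v_{4} + v_{5} ; sig = (2; 1,1,2)
  {3,9}:  v_{3} + v_{9} = 2·v_{2} + v_{4} + 2·v_{5} + v_{8} ; sig = (2; 1,1,2,2)
  {0,9}:  v_{0} + v_{9} = v_{1} + 2·v_{8} ; sig = (2; 1,2)
  {1,6,8}:  v_{1} + v_{6} + v_{8} = v_{2} ; sig = (3; 1)
  {5,6,8}:  v_{5} + v_{6} + v_{8} = v_{3} ; sig = (3; 1)
  {0,2,4,5}:  v_{0} + v_{2} + v_{4} + v_{5} = v_{8} ; sig = (4; 1)
  {0,2,3,4}:  v_{0} + v_{2} + v_{3} + v_{4} = v_{6} + 2·v_{8} ; sig = (4; 1,2)
  {0,1,4,5,6}:  v_{0} + v_{1} + v_{4} + v_{5} + v_{6} = 0 ; sig = (5; —)
  {1,2,4,5,8}:  v_{1} + v_{2} + v_{4} + v_{5} + v_{8} = v_{9} ; sig = (5; 1)

Sorted signature multiset PRS(X):
    |P|=2: 8 collections, coeffs (), (1,1), (1,1), (1,1), (1,1,1,1), (1,1,2), (1,1,2,2), (1,2)
    |P|=3: 2 collections, coeffs (1), (1)
    |P|=4: 2 collections, coeffs (1), (1,2)
    |P|=5: 2 collections, coeffs (), (1)


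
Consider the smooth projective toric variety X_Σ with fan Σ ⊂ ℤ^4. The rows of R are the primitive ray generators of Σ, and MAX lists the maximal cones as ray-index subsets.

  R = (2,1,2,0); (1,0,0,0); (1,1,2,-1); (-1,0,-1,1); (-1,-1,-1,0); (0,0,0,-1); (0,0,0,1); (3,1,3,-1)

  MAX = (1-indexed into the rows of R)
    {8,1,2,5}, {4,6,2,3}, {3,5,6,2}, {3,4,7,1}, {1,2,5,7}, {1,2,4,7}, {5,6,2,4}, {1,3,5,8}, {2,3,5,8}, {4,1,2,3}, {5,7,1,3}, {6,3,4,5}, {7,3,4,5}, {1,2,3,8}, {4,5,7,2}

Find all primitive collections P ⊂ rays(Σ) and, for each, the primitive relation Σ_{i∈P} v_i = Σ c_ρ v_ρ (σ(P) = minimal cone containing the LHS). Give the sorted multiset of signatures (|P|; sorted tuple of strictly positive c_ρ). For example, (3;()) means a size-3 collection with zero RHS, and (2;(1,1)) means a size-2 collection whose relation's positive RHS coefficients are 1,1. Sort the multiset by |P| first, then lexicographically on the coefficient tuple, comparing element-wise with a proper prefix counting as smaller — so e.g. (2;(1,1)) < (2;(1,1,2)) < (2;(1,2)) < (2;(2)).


Δ(Σ) — 8 vertices, 9 min non-faces:

  P = {6,7}:  v_{6} + v_{7} = 0  →  sig = (2;())
  P = {4,8}:  v_{4} + v_{8} = v_{1}  →  sig = (2;(1))
  P = {1,6}:  v_{1} + v_{6} = v_{2} + v_{3}  →  sig = (2;(1,1))
  P = {7,8}:  v_{7} + v_{8} = 2·v_{1} + v_{5}  →  sig = (2;(1,2))
  P = {6,8}:  v_{6} + v_{8} = 2·v_{2} + 2·v_{3} + v_{5}  →  sig = (2;(1,2,2))
  P = {1,4,5}:  v_{1} + v_{4} + v_{5} = v_{7}  →  sig = (3;(1))
  P = {2,3,7}:  v_{2} + v_{3} + v_{7} = v_{1}  →  sig = (3;(1))
  P = {2,3,4,5}:  v_{2} + v_{3} + v_{4} + v_{5} = 0  →  sig = (4;())
  P = {1,2,3,5}:  v_{1} + v_{2} + v_{3} + v_{5} = v_{8}  →  sig = (4;(1))

Signatures (|P|; sorted positive RHS coefficients), sorted:
{ (2;()),  (2;(1)),  (2;(1,1)),  (2;(1,2)),  (2;(1,2,2)),  (3;(1)) ×2,  (4;()),  (4;(1)) }


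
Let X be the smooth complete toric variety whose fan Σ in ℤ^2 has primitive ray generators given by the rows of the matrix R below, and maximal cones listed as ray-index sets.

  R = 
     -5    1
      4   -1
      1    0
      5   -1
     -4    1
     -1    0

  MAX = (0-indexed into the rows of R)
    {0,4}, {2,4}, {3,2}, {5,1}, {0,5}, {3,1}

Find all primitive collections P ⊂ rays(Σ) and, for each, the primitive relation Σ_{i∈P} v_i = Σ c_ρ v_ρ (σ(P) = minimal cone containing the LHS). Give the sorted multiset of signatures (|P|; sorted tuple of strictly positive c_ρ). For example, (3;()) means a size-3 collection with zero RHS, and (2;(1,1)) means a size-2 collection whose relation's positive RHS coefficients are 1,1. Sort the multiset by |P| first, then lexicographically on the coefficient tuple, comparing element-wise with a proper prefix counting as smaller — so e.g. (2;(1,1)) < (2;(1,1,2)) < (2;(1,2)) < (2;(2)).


Primitive collections (9):

  P={0,3}:  v_{0} + v_{3} = 0  ⇒ sig = (2;())
  P={1,4}:  v_{1} + v_{4} = 0  ⇒ sig = (2;())
  P={2,5}:  v_{2} + v_{5} = 0  ⇒ sig = (2;())
  P={0,1}:  v_{0} + v_{1} = v_{5}  ⇒ sig = (2;(1))
  P={0,2}:  v_{0} + v_{2} = v_{4}  ⇒ sig = (2;(1))
  P={1,2}:  v_{1} + v_{2} = v_{3}  ⇒ sig = (2;(1))
  P={3,4}:  v_{3} + v_{4} = v_{2}  ⇒ sig = (2;(1))
  P={3,5}:  v_{3} + v_{5} = v_{1}  ⇒ sig = (2;(1))
  P={4,5}:  v_{4} + v_{5} = v_{0}  ⇒ sig = (2;(1))

so the primitive-relation signature multiset is
    (2;())
    (2;())
    (2;())
    (2;(1))
    (2;(1))
    (2;(1))
    (2;(1))
    (2;(1))
    (2;(1))


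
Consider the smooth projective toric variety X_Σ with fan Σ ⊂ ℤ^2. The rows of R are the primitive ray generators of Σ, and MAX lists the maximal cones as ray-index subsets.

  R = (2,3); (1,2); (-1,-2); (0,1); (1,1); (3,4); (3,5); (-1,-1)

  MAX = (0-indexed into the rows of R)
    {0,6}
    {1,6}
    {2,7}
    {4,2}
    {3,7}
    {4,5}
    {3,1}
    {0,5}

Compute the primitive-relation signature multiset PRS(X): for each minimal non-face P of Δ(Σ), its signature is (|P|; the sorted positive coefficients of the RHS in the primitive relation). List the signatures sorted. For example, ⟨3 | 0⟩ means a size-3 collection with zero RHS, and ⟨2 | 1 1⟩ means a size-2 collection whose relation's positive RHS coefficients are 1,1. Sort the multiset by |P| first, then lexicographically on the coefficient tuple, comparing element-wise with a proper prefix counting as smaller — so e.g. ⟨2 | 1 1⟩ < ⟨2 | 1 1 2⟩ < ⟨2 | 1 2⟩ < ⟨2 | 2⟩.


20 collections generate NE(X_Σ); each relation:

  P={1,2}:  v_{1} + v_{2} = 0  ⟹  sig = ⟨2 | 0⟩
  P={4,7}:  v_{4} + v_{7} = 0  ⟹  sig = ⟨2 | 0⟩
  P={0,1}:  v_{0} + v_{1} = v_{6}  ⟹  sig = ⟨2 | 1⟩
  P={0,2}:  v_{0} + v_{2} = v_{4}  ⟹  sig = ⟨2 | 1⟩
  P={0,4}:  v_{0} + v_{4} = v_{5}  ⟹  sig = ⟨2 | 1⟩
  P={0,7}:  v_{0} + v_{7} = v_{1}  ⟹  sig = ⟨2 | 1⟩
  P={1,4}:  v_{1} + v_{4} = v_{0}  ⟹  sig = ⟨2 | 1⟩
  P={1,7}:  v_{1} + v_{7} = v_{3}  ⟹  sig = ⟨2 | 1⟩
  P={2,3}:  v_{2} + v_{3} = v_{7}  ⟹  sig = ⟨2 | 1⟩
  P={2,6}:  v_{2} + v_{6} = v_{0}  ⟹  sig = ⟨2 | 1⟩
  P={3,4}:  v_{3} + v_{4} = v_{1}  ⟹  sig = ⟨2 | 1⟩
  P={3,5}:  v_{3} + v_{5} = v_{6}  ⟹  sig = ⟨2 | 1⟩
  P={5,7}:  v_{5} + v_{7} = v_{0}  ⟹  sig = ⟨2 | 1⟩
  P={0,3}:  v_{0} + v_{3} = 2·v_{1}  ⟹  sig = ⟨2 | 2⟩
  P={1,5}:  v_{1} + v_{5} = 2·v_{0}  ⟹  sig = ⟨2 | 2⟩
  P={2,5}:  v_{2} + v_{5} = 2·v_{4}  ⟹  sig = ⟨2 | 2⟩
  P={4,6}:  v_{4} + v_{6} = 2·v_{0}  ⟹  sig = ⟨2 | 2⟩
  P={6,7}:  v_{6} + v_{7} = 2·v_{1}  ⟹  sig = ⟨2 | 2⟩
  P={3,6}:  v_{3} + v_{6} = 3·v_{1}  ⟹  sig = ⟨2 | 3⟩
  P={5,6}:  v_{5} + v_{6} = 3·v_{0}  ⟹  sig = ⟨2 | 3⟩

Signatures (|P|; sorted positive RHS coefficients), sorted:
    ⟨2 | 0⟩
    ⟨2 | 0⟩
    ⟨2 | 1⟩
    ⟨2 | 1⟩
    ⟨2 | 1⟩
    ⟨2 | 1⟩
    ⟨2 | 1⟩
    ⟨2 | 1⟩
    ⟨2 | 1⟩
    ⟨2 | 1⟩
    ⟨2 | 1⟩
    ⟨2 | 1⟩
    ⟨2 | 1⟩
    ⟨2 | 2⟩
    ⟨2 | 2⟩
    ⟨2 | 2⟩
    ⟨2 | 2⟩
    ⟨2 | 2⟩
    ⟨2 | 3⟩
    ⟨2 | 3⟩


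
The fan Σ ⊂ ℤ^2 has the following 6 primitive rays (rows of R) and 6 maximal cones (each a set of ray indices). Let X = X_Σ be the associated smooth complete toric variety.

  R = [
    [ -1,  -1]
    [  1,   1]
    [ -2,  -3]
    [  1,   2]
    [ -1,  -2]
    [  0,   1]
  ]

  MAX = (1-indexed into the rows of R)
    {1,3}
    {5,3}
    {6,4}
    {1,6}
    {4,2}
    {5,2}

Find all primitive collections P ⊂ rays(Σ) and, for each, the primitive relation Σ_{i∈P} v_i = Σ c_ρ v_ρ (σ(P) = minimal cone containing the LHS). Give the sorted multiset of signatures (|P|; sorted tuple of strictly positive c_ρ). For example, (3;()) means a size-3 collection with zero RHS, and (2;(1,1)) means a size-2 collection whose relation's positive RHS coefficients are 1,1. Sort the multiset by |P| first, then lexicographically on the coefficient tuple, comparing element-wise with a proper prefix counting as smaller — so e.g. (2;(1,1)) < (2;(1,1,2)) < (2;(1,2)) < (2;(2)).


9 collections generate NE(X_Σ); each relation:

  P = {1,2}:  v_{1} + v_{2} = 0 — sig = (2;())
  P = {4,5}:  v_{4} + v_{5} = 0 — sig = (2;())
  P = {1,4}:  v_{1} + v_{4} = v_{6} — sig = (2;(1))
  P = {1,5}:  v_{1} + v_{5} = v_{3} — sig = (2;(1))
  P = {2,3}:  v_{2} + v_{3} = v_{5} — sig = (2;(1))
  P = {2,6}:  v_{2} + v_{6} = v_{4} — sig = (2;(1))
  P = {3,4}:  v_{3} + v_{4} = v_{1} — sig = (2;(1))
  P = {5,6}:  v_{5} + v_{6} = v_{1} — sig = (2;(1))
  P = {3,6}:  v_{3} + v_{6} = 2·v_{1} — sig = (2;(2))

Sorted signature multiset PRS(X):
    |P|=2: 9 collections, coeffs (), (), (1), (1), (1), (1), (1), (1), (2)


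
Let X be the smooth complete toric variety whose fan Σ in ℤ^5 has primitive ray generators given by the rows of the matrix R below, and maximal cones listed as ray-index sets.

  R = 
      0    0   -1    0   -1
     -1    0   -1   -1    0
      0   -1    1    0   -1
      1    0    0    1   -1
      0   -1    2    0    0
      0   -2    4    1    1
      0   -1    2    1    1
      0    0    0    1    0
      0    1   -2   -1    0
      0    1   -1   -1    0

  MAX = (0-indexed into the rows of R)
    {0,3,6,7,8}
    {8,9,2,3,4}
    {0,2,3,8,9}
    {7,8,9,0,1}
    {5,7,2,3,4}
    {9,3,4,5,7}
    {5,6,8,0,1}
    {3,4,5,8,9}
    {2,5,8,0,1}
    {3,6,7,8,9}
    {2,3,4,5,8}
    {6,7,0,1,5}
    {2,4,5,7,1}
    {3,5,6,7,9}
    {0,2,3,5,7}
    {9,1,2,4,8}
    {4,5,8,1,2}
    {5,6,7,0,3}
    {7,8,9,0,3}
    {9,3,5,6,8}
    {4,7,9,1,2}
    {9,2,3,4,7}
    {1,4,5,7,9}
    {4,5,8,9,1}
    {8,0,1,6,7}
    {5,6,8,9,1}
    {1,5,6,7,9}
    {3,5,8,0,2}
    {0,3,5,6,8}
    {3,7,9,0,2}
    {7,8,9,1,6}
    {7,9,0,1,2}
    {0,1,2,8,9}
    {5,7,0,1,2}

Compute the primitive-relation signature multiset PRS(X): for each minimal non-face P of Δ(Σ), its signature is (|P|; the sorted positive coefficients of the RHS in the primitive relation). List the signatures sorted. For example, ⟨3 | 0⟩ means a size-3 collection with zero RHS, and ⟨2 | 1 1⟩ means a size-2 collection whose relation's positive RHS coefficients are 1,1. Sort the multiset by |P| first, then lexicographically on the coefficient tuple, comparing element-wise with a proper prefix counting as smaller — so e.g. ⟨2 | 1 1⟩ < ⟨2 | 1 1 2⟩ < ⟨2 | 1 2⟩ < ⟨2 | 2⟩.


|primitive collections| = 10. Relations:

  • {0,4}:  v_{0} + v_{4} = v_{2}  →  sig = ⟨2 | 1⟩
  • {1,3}:  v_{1} + v_{3} = v_{0}  →  sig = ⟨2 | 1⟩
  • {4,6}:  v_{4} + v_{6} = v_{5}  →  sig = ⟨2 | 1⟩
  • {2,6}:  v_{2} + v_{6} = v_{0} + v_{5}  →  sig = ⟨2 | 1 1⟩
  • {0,6,9}:  v_{0} + v_{6} + v_{9} = 0  →  sig = ⟨3 | 0⟩
  • {4,7,8}:  v_{4} + v_{7} + v_{8} = 0  →  sig = ⟨3 | 0⟩
  • {0,5,9}:  v_{0} + v_{5} + v_{9} = v_{4}  →  sig = ⟨3 | 1⟩
  • {2,7,8}:  v_{2} + v_{7} + v_{8} = v_{0}  →  sig = ⟨3 | 1⟩
  • {5,7,8}:  v_{5} + v_{7} + v_{8} = v_{6}  →  sig = ⟨3 | 1⟩
  • {2,5,9}:  v_{2} + v_{5} + v_{9} = 2·v_{4}  →  sig = ⟨3 | 2⟩

Signatures (|P|; sorted positive RHS coefficients), sorted:
    ⟨2 | 1⟩
    ⟨2 | 1⟩
    ⟨2 | 1⟩
    ⟨2 | 1 1⟩
    ⟨3 | 0⟩
    ⟨3 | 0⟩
    ⟨3 | 1⟩
    ⟨3 | 1⟩
    ⟨3 | 1⟩
    ⟨3 | 2⟩
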